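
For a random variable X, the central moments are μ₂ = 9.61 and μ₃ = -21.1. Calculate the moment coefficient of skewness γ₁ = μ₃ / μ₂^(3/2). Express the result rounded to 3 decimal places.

σ = √μ₂ = √9.61 = 3.10000
σ³ = μ₂^(3/2) = 29.79100
γ₁ = μ₃/σ³ = -21.1 / 29.79100 ≈ -0.708

-0.708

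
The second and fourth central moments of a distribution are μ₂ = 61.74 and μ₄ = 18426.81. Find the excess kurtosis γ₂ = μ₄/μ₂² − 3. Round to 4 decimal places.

μ₂² = 61.74² = 3811.82760
μ₄/μ₂² = 18426.81 / 3811.82760 = 4.83411
γ₂ = 4.83411 − 3 ≈ 1.8341

1.8341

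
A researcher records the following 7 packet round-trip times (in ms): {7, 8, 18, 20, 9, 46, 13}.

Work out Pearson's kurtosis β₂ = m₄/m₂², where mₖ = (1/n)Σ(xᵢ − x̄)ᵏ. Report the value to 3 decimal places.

x̄ = 17.2857
Σ(xᵢ − x̄)² = 1111.4286 ⇒ m₂ = 158.77551
Σ(xᵢ − x̄)⁴ = 703549.6560 ⇒ m₄ = 100507.09371
m₂² = 25209.66264
β₂ = m₄/m₂² = 100507.09371 / 25209.66264 ≈ 3.987

3.987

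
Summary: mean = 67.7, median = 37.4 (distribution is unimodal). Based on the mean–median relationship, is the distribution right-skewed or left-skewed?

mean − median = 67.7 − 37.4 = 30.3
mean > median ⇒ the longer tail is on the right ⇒ right-skewed (positively skewed).

right-skewed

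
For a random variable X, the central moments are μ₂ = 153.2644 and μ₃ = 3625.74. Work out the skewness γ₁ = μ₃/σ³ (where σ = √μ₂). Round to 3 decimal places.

1.911

σ = √μ₂ = √153.2644 = 12.38000
σ³ = μ₂^(3/2) = 1897.41327
γ₁ = μ₃/σ³ = 3625.74 / 1897.41327 ≈ 1.911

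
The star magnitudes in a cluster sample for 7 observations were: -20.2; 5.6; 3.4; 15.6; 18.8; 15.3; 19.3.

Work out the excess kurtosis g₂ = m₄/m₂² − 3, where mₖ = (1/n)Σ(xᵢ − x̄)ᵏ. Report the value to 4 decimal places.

x̄ = 8.2571
Σ(xᵢ − x̄)² = 1177.0771 ⇒ m₂ = 168.15388
Σ(xᵢ − x̄)⁴ = 688989.6912 ⇒ m₄ = 98427.09875
m₂² = 28275.72654
g₂ = m₄/m₂² − 3 = 3.48098 − 3 ≈ 0.4810

0.4810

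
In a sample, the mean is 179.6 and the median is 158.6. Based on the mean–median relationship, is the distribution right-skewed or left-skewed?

mean − median = 179.6 − 158.6 = 21.0
mean > median ⇒ the longer tail is on the right ⇒ right-skewed (positively skewed).

right-skewed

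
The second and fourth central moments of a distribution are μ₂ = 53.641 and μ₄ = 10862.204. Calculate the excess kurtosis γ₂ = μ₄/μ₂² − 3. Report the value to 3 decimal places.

μ₂² = 53.641² = 2877.35688
μ₄/μ₂² = 10862.204 / 2877.35688 = 3.77506
γ₂ = 3.77506 − 3 ≈ 0.775

0.775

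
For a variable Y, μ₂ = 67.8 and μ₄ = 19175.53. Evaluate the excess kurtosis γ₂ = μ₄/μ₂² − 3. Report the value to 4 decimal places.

1.1715

μ₂² = 67.8² = 4596.84000
μ₄/μ₂² = 19175.53 / 4596.84000 = 4.17146
γ₂ = 4.17146 − 3 ≈ 1.1715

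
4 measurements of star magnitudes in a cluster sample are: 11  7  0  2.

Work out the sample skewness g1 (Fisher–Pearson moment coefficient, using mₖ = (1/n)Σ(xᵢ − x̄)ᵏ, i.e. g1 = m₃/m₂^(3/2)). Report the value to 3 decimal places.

x̄ = (11 + 7 + 0 + 2) / 4 = 5.0000
deviations (xᵢ − x̄): 6.0000, 2.0000, -5.0000, -3.0000
Σ(xᵢ − x̄)² = 74.0000 ⇒ m₂ = 74.0000/4 = 18.50000
Σ(xᵢ − x̄)³ = 72.0000 ⇒ m₃ = 72.0000/4 = 18.00000
m₂^(3/2) = 18.50000^(1.5) = 79.57151
g1 = m₃ / m₂^(3/2) = 18.00000 / 79.57151 ≈ 0.226

0.226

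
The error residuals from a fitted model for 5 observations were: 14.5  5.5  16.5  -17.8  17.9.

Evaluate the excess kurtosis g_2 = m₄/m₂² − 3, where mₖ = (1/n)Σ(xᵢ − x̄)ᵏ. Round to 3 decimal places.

x̄ = 7.3200
Σ(xᵢ − x̄)² = 882.0880 ⇒ m₂ = 176.41760
Σ(xᵢ − x̄)⁴ = 420479.3900 ⇒ m₄ = 84095.87800
m₂² = 31123.16959
g_2 = m₄/m₂² − 3 = 2.70203 − 3 ≈ -0.298

-0.298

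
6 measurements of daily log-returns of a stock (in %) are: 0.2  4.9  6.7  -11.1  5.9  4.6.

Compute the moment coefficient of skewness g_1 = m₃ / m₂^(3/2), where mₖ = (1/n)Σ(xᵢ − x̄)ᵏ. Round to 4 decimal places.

x̄ = (0.2 + 4.9 + 6.7 - 11.1 + 5.9 + 4.6) / 6 = 1.8667
deviations (xᵢ − x̄): -1.6667, 3.0333, 4.8333, -12.9667, 4.0333, 2.7333
Σ(xᵢ − x̄)² = 227.2133 ⇒ m₂ = 227.2133/6 = 37.86889
Σ(xᵢ − x̄)³ = -1957.9164 ⇒ m₃ = -1957.9164/6 = -326.31941
m₂^(3/2) = 37.86889^(1.5) = 233.03644
g_1 = m₃ / m₂^(3/2) = -326.31941 / 233.03644 ≈ -1.4003

-1.4003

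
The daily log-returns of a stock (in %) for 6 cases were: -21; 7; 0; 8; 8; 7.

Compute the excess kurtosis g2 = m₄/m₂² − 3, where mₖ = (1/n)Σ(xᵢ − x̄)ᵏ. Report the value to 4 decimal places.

x̄ = 1.5000
Σ(xᵢ − x̄)² = 653.5000 ⇒ m₂ = 108.91667
Σ(xᵢ − x̄)⁴ = 261694.3750 ⇒ m₄ = 43615.72917
m₂² = 11862.84028
g2 = m₄/m₂² − 3 = 3.67667 − 3 ≈ 0.6767

0.6767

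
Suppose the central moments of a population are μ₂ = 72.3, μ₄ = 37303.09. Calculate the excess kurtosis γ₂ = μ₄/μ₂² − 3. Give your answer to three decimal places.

μ₂² = 72.3² = 5227.29000
μ₄/μ₂² = 37303.09 / 5227.29000 = 7.13622
γ₂ = 7.13622 − 3 ≈ 4.136

4.136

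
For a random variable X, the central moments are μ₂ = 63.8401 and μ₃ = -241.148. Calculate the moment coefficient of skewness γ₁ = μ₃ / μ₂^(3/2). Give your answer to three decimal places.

σ = √μ₂ = √63.8401 = 7.99000
σ³ = μ₂^(3/2) = 510.08240
γ₁ = μ₃/σ³ = -241.148 / 510.08240 ≈ -0.473

-0.473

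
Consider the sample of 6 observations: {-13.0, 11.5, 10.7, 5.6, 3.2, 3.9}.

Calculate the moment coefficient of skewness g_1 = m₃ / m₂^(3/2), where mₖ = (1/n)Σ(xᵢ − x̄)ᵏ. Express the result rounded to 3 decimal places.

x̄ = (-13.0 + 11.5 + 10.7 + 5.6 + 3.2 + 3.9) / 6 = 3.6500
deviations (xᵢ − x̄): -16.6500, 7.8500, 7.0500, 1.9500, -0.4500, 0.2500
Σ(xᵢ − x̄)² = 392.6150 ⇒ m₂ = 392.6150/6 = 65.43583
Σ(xᵢ − x̄)³ = -3774.2760 ⇒ m₃ = -3774.2760/6 = -629.04600
m₂^(3/2) = 65.43583^(1.5) = 529.32628
g_1 = m₃ / m₂^(3/2) = -629.04600 / 529.32628 ≈ -1.188

-1.188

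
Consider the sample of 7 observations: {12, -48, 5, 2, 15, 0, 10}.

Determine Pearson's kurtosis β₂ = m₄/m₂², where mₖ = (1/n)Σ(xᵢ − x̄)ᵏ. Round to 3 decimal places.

4.606

x̄ = -0.5714
Σ(xᵢ − x̄)² = 2799.7143 ⇒ m₂ = 399.95918
Σ(xᵢ − x̄)⁴ = 5157377.3936 ⇒ m₄ = 736768.19908
m₂² = 159967.34860
β₂ = m₄/m₂² = 736768.19908 / 159967.34860 ≈ 4.606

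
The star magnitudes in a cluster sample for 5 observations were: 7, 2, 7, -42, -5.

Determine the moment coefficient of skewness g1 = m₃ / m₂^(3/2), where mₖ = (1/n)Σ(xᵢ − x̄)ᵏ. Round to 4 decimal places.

x̄ = (7 + 2 + 7 - 42 - 5) / 5 = -6.2000
deviations (xᵢ − x̄): 13.2000, 8.2000, 13.2000, -35.8000, 1.2000
Σ(xᵢ − x̄)² = 1698.8000 ⇒ m₂ = 1698.8000/5 = 339.76000
Σ(xᵢ − x̄)³ = -40729.6800 ⇒ m₃ = -40729.6800/5 = -8145.93600
m₂^(3/2) = 339.76000^(1.5) = 6262.65333
g1 = m₃ / m₂^(3/2) = -8145.93600 / 6262.65333 ≈ -1.3007

-1.3007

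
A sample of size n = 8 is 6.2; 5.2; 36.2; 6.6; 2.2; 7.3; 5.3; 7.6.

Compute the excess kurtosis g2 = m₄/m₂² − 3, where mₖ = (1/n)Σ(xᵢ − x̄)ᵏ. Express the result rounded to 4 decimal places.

2.8809

x̄ = 9.5750
Σ(xᵢ − x̄)² = 830.0150 ⇒ m₂ = 103.75188
Σ(xᵢ − x̄)⁴ = 506434.7022 ⇒ m₄ = 63304.33777
m₂² = 10764.45157
g2 = m₄/m₂² − 3 = 5.88087 − 3 ≈ 2.8809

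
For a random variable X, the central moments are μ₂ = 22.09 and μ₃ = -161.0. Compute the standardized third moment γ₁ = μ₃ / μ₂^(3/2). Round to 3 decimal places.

-1.551

σ = √μ₂ = √22.09 = 4.70000
σ³ = μ₂^(3/2) = 103.82300
γ₁ = μ₃/σ³ = -161.0 / 103.82300 ≈ -1.551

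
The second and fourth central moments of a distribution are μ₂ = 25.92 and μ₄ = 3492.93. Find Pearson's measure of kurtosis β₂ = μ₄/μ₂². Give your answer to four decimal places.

μ₂² = 25.92² = 671.84640
μ₄/μ₂² = 3492.93 / 671.84640 = 5.19900
β₂ ≈ 5.1990

5.1990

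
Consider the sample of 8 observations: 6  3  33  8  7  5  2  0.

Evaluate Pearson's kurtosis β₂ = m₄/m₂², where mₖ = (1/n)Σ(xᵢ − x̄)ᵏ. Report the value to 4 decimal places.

x̄ = 8.0000
Σ(xᵢ − x̄)² = 764.0000 ⇒ m₂ = 95.50000
Σ(xᵢ − x̄)⁴ = 396740.0000 ⇒ m₄ = 49592.50000
m₂² = 9120.25000
β₂ = m₄/m₂² = 49592.50000 / 9120.25000 ≈ 5.4376

5.4376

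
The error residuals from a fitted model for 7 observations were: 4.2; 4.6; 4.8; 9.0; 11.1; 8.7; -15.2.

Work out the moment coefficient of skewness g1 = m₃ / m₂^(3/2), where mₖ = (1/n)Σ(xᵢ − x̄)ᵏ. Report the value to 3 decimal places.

x̄ = (4.2 + 4.6 + 4.8 + 9.0 + 11.1 + 8.7 - 15.2) / 7 = 3.8857
deviations (xᵢ − x̄): 0.3143, 0.7143, 0.9143, 5.1143, 7.2143, 4.8143, -19.0857
Σ(xᵢ − x̄)² = 467.0886 ⇒ m₂ = 467.0886/7 = 66.72694
Σ(xᵢ − x̄)³ = -6330.2629 ⇒ m₃ = -6330.2629/7 = -904.32327
m₂^(3/2) = 66.72694^(1.5) = 545.06940
g1 = m₃ / m₂^(3/2) = -904.32327 / 545.06940 ≈ -1.659

-1.659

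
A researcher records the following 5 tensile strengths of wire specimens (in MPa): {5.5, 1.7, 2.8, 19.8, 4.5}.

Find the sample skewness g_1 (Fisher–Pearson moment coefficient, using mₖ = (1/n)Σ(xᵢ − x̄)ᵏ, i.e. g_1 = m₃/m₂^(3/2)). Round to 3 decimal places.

x̄ = (5.5 + 1.7 + 2.8 + 19.8 + 4.5) / 5 = 6.8600
deviations (xᵢ − x̄): -1.3600, -5.1600, -4.0600, 12.9400, -2.3600
Σ(xᵢ − x̄)² = 217.9720 ⇒ m₂ = 217.9720/5 = 43.59440
Σ(xᵢ − x̄)³ = 1946.7490 ⇒ m₃ = 1946.7490/5 = 389.34979
m₂^(3/2) = 43.59440^(1.5) = 287.83663
g_1 = m₃ / m₂^(3/2) = 389.34979 / 287.83663 ≈ 1.353

1.353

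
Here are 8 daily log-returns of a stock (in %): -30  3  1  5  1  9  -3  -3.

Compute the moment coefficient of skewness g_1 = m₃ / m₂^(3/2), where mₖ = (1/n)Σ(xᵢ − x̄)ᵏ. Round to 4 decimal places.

x̄ = (-30 + 3 + 1 + 5 + 1 + 9 - 3 - 3) / 8 = -2.1250
deviations (xᵢ − x̄): -27.8750, 5.1250, 3.1250, 7.1250, 3.1250, 11.1250, -0.8750, -0.8750
Σ(xᵢ − x̄)² = 998.8750 ⇒ m₂ = 998.8750/8 = 124.85938
Σ(xᵢ − x̄)³ = -19726.4063 ⇒ m₃ = -19726.4063/8 = -2465.80078
m₂^(3/2) = 124.85938^(1.5) = 1395.18480
g_1 = m₃ / m₂^(3/2) = -2465.80078 / 1395.18480 ≈ -1.7674

-1.7674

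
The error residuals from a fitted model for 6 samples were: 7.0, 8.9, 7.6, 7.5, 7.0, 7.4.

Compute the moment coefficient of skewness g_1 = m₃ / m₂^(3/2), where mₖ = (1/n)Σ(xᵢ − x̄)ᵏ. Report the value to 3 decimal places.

x̄ = (7.0 + 8.9 + 7.6 + 7.5 + 7.0 + 7.4) / 6 = 7.5667
deviations (xᵢ − x̄): -0.5667, 1.3333, 0.0333, -0.0667, -0.5667, -0.1667
Σ(xᵢ − x̄)² = 2.4533 ⇒ m₂ = 2.4533/6 = 0.40889
Σ(xᵢ − x̄)³ = 2.0016 ⇒ m₃ = 2.0016/6 = 0.33359
m₂^(3/2) = 0.40889^(1.5) = 0.26146
g_1 = m₃ / m₂^(3/2) = 0.33359 / 0.26146 ≈ 1.276

1.276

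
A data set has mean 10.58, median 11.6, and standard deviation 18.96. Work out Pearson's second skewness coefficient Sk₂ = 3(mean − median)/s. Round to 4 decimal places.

-0.1614

Sk₂ = 3(10.58 − 11.6) / 18.96 = 3 × -1.0200 / 18.96
    = -3.0600 / 18.96 ≈ -0.1614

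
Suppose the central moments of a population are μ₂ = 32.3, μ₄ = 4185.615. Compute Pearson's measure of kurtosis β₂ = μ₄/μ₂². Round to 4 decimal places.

μ₂² = 32.3² = 1043.29000
μ₄/μ₂² = 4185.615 / 1043.29000 = 4.01194
β₂ ≈ 4.0119

4.0119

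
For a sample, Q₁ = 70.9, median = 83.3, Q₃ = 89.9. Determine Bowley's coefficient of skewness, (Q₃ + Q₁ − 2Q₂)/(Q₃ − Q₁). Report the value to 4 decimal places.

numerator: Q₃ + Q₁ − 2Q₂ = 89.9 + 70.9 − 2×83.3 = -5.8000
denominator: Q₃ − Q₁ = 89.9 − 70.9 = 19.0000
Bowley skewness = -5.8000 / 19.0000 ≈ -0.3053

-0.3053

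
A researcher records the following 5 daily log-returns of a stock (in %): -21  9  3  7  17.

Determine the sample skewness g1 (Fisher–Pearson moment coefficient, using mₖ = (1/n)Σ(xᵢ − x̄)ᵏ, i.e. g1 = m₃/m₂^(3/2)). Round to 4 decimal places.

x̄ = (-21 + 9 + 3 + 7 + 17) / 5 = 3.0000
deviations (xᵢ − x̄): -24.0000, 6.0000, 0.0000, 4.0000, 14.0000
Σ(xᵢ − x̄)² = 824.0000 ⇒ m₂ = 824.0000/5 = 164.80000
Σ(xᵢ − x̄)³ = -10800.0000 ⇒ m₃ = -10800.0000/5 = -2160.00000
m₂^(3/2) = 164.80000^(1.5) = 2115.61097
g1 = m₃ / m₂^(3/2) = -2160.00000 / 2115.61097 ≈ -1.0210

-1.0210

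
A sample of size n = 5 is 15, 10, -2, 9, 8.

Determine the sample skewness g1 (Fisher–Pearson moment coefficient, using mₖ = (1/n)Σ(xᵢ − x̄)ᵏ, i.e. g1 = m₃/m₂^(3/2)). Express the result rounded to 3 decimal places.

x̄ = (15 + 10 - 2 + 9 + 8) / 5 = 8.0000
deviations (xᵢ − x̄): 7.0000, 2.0000, -10.0000, 1.0000, 0.0000
Σ(xᵢ − x̄)² = 154.0000 ⇒ m₂ = 154.0000/5 = 30.80000
Σ(xᵢ − x̄)³ = -648.0000 ⇒ m₃ = -648.0000/5 = -129.60000
m₂^(3/2) = 30.80000^(1.5) = 170.93306
g1 = m₃ / m₂^(3/2) = -129.60000 / 170.93306 ≈ -0.758

-0.758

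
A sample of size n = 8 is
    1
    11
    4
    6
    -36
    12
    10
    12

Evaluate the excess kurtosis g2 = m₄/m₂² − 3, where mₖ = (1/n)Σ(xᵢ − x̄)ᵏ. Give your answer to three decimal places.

2.438

x̄ = 2.5000
Σ(xᵢ − x̄)² = 1808.0000 ⇒ m₂ = 226.00000
Σ(xᵢ − x̄)⁴ = 2221899.5000 ⇒ m₄ = 277737.43750
m₂² = 51076.00000
g2 = m₄/m₂² − 3 = 5.43773 − 3 ≈ 2.438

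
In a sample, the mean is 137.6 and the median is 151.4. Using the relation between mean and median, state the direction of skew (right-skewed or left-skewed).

mean − median = 137.6 − 151.4 = -13.8
mean < median ⇒ the longer tail is on the left ⇒ left-skewed (negatively skewed).

left-skewed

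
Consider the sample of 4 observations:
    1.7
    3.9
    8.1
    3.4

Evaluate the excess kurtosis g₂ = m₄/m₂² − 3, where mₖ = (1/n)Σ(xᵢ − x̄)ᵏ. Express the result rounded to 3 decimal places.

x̄ = 4.2750
Σ(xᵢ − x̄)² = 22.1675 ⇒ m₂ = 5.54187
Σ(xᵢ − x̄)⁴ = 258.6263 ⇒ m₄ = 64.65658
m₂² = 30.71238
g₂ = m₄/m₂² − 3 = 2.10523 − 3 ≈ -0.895

-0.895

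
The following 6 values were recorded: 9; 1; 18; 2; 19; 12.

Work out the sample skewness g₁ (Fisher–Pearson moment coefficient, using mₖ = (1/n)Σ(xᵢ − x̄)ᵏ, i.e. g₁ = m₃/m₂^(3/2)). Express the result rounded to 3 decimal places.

x̄ = (9 + 1 + 18 + 2 + 19 + 12) / 6 = 10.1667
deviations (xᵢ − x̄): -1.1667, -9.1667, 7.8333, -8.1667, 8.8333, 1.8333
Σ(xᵢ − x̄)² = 294.8333 ⇒ m₂ = 294.8333/6 = 49.13889
Σ(xᵢ − x̄)³ = -140.4444 ⇒ m₃ = -140.4444/6 = -23.40741
m₂^(3/2) = 49.13889^(1.5) = 344.45937
g₁ = m₃ / m₂^(3/2) = -23.40741 / 344.45937 ≈ -0.068

-0.068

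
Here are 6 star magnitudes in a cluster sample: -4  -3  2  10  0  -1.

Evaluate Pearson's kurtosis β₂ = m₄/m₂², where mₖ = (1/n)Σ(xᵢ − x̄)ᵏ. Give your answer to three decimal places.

3.055

x̄ = 0.6667
Σ(xᵢ − x̄)² = 127.3333 ⇒ m₂ = 21.22222
Σ(xᵢ − x̄)⁴ = 8254.4444 ⇒ m₄ = 1375.74074
m₂² = 450.38272
β₂ = m₄/m₂² = 1375.74074 / 450.38272 ≈ 3.055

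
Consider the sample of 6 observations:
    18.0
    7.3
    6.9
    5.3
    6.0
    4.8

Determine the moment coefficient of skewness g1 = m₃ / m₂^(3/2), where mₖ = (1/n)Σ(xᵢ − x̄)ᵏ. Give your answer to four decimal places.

1.6466

x̄ = (18.0 + 7.3 + 6.9 + 5.3 + 6.0 + 4.8) / 6 = 8.0500
deviations (xᵢ − x̄): 9.9500, -0.7500, -1.1500, -2.7500, -2.0500, -3.2500
Σ(xᵢ − x̄)² = 123.2150 ⇒ m₂ = 123.2150/6 = 20.53583
Σ(xᵢ − x̄)³ = 919.3920 ⇒ m₃ = 919.3920/6 = 153.23200
m₂^(3/2) = 20.53583^(1.5) = 93.06117
g1 = m₃ / m₂^(3/2) = 153.23200 / 93.06117 ≈ 1.6466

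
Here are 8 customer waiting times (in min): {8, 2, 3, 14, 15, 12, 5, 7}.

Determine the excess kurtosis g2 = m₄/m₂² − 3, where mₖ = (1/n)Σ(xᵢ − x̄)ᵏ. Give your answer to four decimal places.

x̄ = 8.2500
Σ(xᵢ − x̄)² = 171.5000 ⇒ m₂ = 21.43750
Σ(xᵢ − x̄)⁴ = 5766.4063 ⇒ m₄ = 720.80078
m₂² = 459.56641
g2 = m₄/m₂² − 3 = 1.56844 − 3 ≈ -1.4316

-1.4316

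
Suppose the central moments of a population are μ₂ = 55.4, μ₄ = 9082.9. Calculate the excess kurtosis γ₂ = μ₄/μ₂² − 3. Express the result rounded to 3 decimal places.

-0.041

μ₂² = 55.4² = 3069.16000
μ₄/μ₂² = 9082.9 / 3069.16000 = 2.95941
γ₂ = 2.95941 − 3 ≈ -0.041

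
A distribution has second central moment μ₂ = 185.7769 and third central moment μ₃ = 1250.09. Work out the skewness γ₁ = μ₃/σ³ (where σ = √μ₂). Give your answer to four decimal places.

σ = √μ₂ = √185.7769 = 13.63000
σ³ = μ₂^(3/2) = 2532.13915
γ₁ = μ₃/σ³ = 1250.09 / 2532.13915 ≈ 0.4937

0.4937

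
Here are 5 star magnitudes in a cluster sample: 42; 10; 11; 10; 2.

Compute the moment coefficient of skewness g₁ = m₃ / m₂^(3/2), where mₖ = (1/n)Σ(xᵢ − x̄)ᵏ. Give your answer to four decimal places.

x̄ = (42 + 10 + 11 + 10 + 2) / 5 = 15.0000
deviations (xᵢ − x̄): 27.0000, -5.0000, -4.0000, -5.0000, -13.0000
Σ(xᵢ − x̄)² = 964.0000 ⇒ m₂ = 964.0000/5 = 192.80000
Σ(xᵢ − x̄)³ = 17172.0000 ⇒ m₃ = 17172.0000/5 = 3434.40000
m₂^(3/2) = 192.80000^(1.5) = 2677.07504
g₁ = m₃ / m₂^(3/2) = 3434.40000 / 2677.07504 ≈ 1.2829

1.2829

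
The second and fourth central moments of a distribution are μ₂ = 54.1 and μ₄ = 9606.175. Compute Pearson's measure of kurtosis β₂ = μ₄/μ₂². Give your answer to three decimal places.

μ₂² = 54.1² = 2926.81000
μ₄/μ₂² = 9606.175 / 2926.81000 = 3.28213
β₂ ≈ 3.282

3.282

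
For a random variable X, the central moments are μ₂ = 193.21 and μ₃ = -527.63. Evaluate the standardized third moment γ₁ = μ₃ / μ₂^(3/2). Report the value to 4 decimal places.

σ = √μ₂ = √193.21 = 13.90000
σ³ = μ₂^(3/2) = 2685.61900
γ₁ = μ₃/σ³ = -527.63 / 2685.61900 ≈ -0.1965

-0.1965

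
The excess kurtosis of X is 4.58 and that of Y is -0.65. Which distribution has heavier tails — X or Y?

X

Higher excess kurtosis ⇒ heavier tails relative to the normal distribution.
4.58 vs -0.65: the larger is 4.58, so X has heavier tails. (X is leptokurtic — heavier-than-normal tails; the other is platykurtic.)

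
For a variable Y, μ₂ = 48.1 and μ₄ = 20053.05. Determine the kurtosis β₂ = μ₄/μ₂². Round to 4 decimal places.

8.6674

μ₂² = 48.1² = 2313.61000
μ₄/μ₂² = 20053.05 / 2313.61000 = 8.66743
β₂ ≈ 8.6674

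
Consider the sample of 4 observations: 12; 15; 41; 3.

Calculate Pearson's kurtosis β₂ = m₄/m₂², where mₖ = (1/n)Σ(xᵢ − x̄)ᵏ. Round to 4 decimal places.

2.1360

x̄ = 17.7500
Σ(xᵢ − x̄)² = 798.7500 ⇒ m₂ = 199.68750
Σ(xᵢ − x̄)⁴ = 340691.5781 ⇒ m₄ = 85172.89453
m₂² = 39875.09766
β₂ = m₄/m₂² = 85172.89453 / 39875.09766 ≈ 2.1360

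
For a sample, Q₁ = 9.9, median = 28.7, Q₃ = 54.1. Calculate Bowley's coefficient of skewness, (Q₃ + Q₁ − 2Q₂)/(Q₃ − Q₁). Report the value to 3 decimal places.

0.149

numerator: Q₃ + Q₁ − 2Q₂ = 54.1 + 9.9 − 2×28.7 = 6.6000
denominator: Q₃ − Q₁ = 54.1 − 9.9 = 44.2000
Bowley skewness = 6.6000 / 44.2000 ≈ 0.149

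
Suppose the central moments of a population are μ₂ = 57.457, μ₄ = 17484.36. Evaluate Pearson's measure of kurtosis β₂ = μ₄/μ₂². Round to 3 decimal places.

5.296

μ₂² = 57.457² = 3301.30685
μ₄/μ₂² = 17484.36 / 3301.30685 = 5.29619
β₂ ≈ 5.296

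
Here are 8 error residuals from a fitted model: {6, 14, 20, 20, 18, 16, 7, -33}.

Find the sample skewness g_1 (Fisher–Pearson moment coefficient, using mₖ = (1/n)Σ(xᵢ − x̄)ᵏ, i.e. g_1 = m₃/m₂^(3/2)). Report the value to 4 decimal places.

-1.8722

x̄ = (6 + 14 + 20 + 20 + 18 + 16 + 7 - 33) / 8 = 8.5000
deviations (xᵢ − x̄): -2.5000, 5.5000, 11.5000, 11.5000, 9.5000, 7.5000, -1.5000, -41.5000
Σ(xᵢ − x̄)² = 2172.0000 ⇒ m₂ = 2172.0000/8 = 271.50000
Σ(xᵢ − x̄)³ = -67005.0000 ⇒ m₃ = -67005.0000/8 = -8375.62500
m₂^(3/2) = 271.50000^(1.5) = 4473.57529
g_1 = m₃ / m₂^(3/2) = -8375.62500 / 4473.57529 ≈ -1.8722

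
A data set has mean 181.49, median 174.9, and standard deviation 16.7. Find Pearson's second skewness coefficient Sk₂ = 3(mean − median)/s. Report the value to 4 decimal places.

Sk₂ = 3(181.49 − 174.9) / 16.7 = 3 × 6.5900 / 16.7
    = 19.7700 / 16.7 ≈ 1.1838

1.1838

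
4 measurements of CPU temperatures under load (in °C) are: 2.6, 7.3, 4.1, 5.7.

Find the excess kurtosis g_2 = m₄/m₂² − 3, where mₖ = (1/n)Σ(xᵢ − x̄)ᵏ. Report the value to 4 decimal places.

-1.3717

x̄ = 4.9250
Σ(xᵢ − x̄)² = 12.3275 ⇒ m₂ = 3.08187
Σ(xᵢ − x̄)⁴ = 61.8614 ⇒ m₄ = 15.46536
m₂² = 9.49795
g_2 = m₄/m₂² − 3 = 1.62828 − 3 ≈ -1.3717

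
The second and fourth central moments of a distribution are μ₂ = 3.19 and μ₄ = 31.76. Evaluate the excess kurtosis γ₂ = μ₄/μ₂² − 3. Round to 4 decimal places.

0.1210

μ₂² = 3.19² = 10.17610
μ₄/μ₂² = 31.76 / 10.17610 = 3.12104
γ₂ = 3.12104 − 3 ≈ 0.1210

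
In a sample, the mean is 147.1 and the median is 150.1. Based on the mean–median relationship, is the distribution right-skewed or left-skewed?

left-skewed

mean − median = 147.1 − 150.1 = -3.0
mean < median ⇒ the longer tail is on the left ⇒ left-skewed (negatively skewed).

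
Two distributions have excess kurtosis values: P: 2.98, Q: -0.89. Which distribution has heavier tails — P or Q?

Higher excess kurtosis ⇒ heavier tails relative to the normal distribution.
2.98 vs -0.89: the larger is 2.98, so P has heavier tails. (P is leptokurtic — heavier-than-normal tails; the other is platykurtic.)

P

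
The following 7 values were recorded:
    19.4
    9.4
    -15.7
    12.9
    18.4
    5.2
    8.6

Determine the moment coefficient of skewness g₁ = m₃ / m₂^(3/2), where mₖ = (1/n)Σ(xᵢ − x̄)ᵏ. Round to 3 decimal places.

x̄ = (19.4 + 9.4 - 15.7 + 12.9 + 18.4 + 5.2 + 8.6) / 7 = 8.3143
deviations (xᵢ − x̄): 11.0857, 1.0857, -24.0143, 4.5857, 10.0857, -3.1143, 0.2857
Σ(xᵢ − x̄)² = 833.2886 ⇒ m₂ = 833.2886/7 = 119.04122
Σ(xᵢ − x̄)³ = -11392.8774 ⇒ m₃ = -11392.8774/7 = -1627.55391
m₂^(3/2) = 119.04122^(1.5) = 1298.81136
g₁ = m₃ / m₂^(3/2) = -1627.55391 / 1298.81136 ≈ -1.253

-1.253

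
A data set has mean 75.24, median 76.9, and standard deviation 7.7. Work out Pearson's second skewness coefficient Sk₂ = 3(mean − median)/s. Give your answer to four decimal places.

Sk₂ = 3(75.24 − 76.9) / 7.7 = 3 × -1.6600 / 7.7
    = -4.9800 / 7.7 ≈ -0.6468

-0.6468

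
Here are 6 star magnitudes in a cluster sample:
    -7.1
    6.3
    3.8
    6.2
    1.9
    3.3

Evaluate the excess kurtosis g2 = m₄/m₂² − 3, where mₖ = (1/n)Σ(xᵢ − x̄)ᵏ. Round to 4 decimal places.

0.4109

x̄ = 2.4000
Σ(xᵢ − x̄)² = 122.9200 ⇒ m₂ = 20.48667
Σ(xᵢ − x̄)⁴ = 8589.4804 ⇒ m₄ = 1431.58007
m₂² = 419.70351
g2 = m₄/m₂² − 3 = 3.41093 − 3 ≈ 0.4109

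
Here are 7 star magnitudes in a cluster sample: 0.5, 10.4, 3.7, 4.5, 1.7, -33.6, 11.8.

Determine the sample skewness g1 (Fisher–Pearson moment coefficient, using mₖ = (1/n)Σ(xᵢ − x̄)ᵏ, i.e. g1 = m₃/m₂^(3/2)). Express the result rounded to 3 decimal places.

x̄ = (0.5 + 10.4 + 3.7 + 4.5 + 1.7 - 33.6 + 11.8) / 7 = -0.1429
deviations (xᵢ − x̄): 0.6429, 10.5429, 3.8429, 4.6429, 1.8429, -33.4571, 11.9429
Σ(xᵢ − x̄)² = 1413.2971 ⇒ m₂ = 1413.2971/7 = 201.89959
Σ(xᵢ − x̄)³ = -34412.6248 ⇒ m₃ = -34412.6248/7 = -4916.08926
m₂^(3/2) = 201.89959^(1.5) = 2868.81909
g1 = m₃ / m₂^(3/2) = -4916.08926 / 2868.81909 ≈ -1.714

-1.714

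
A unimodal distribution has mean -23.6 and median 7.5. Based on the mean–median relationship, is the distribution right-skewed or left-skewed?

mean − median = -23.6 − 7.5 = -31.1
mean < median ⇒ the longer tail is on the left ⇒ left-skewed (negatively skewed).

left-skewed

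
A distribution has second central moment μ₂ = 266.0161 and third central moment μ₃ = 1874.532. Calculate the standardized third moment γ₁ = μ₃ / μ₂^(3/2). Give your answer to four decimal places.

0.4320

σ = √μ₂ = √266.0161 = 16.31000
σ³ = μ₂^(3/2) = 4338.72259
γ₁ = μ₃/σ³ = 1874.532 / 4338.72259 ≈ 0.4320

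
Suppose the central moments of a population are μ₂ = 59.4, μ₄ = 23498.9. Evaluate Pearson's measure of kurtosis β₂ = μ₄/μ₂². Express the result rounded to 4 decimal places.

μ₂² = 59.4² = 3528.36000
μ₄/μ₂² = 23498.9 / 3528.36000 = 6.66001
β₂ ≈ 6.6600

6.6600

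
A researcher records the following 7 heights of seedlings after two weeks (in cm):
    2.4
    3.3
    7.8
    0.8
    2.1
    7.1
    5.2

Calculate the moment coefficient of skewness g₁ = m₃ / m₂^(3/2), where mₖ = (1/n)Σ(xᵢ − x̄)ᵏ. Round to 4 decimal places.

0.2847

x̄ = (2.4 + 3.3 + 7.8 + 0.8 + 2.1 + 7.1 + 5.2) / 7 = 4.1000
deviations (xᵢ − x̄): -1.7000, -0.8000, 3.7000, -3.3000, -2.0000, 3.0000, 1.1000
Σ(xᵢ − x̄)² = 42.3200 ⇒ m₂ = 42.3200/7 = 6.04571
Σ(xᵢ − x̄)³ = 29.6220 ⇒ m₃ = 29.6220/7 = 4.23171
m₂^(3/2) = 6.04571^(1.5) = 14.86522
g₁ = m₃ / m₂^(3/2) = 4.23171 / 14.86522 ≈ 0.2847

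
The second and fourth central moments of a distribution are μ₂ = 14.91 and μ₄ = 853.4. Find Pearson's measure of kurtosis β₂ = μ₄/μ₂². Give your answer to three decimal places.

3.839

μ₂² = 14.91² = 222.30810
μ₄/μ₂² = 853.4 / 222.30810 = 3.83882
β₂ ≈ 3.839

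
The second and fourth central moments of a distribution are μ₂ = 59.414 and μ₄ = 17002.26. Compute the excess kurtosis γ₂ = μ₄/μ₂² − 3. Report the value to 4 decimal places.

1.8165

μ₂² = 59.414² = 3530.02340
μ₄/μ₂² = 17002.26 / 3530.02340 = 4.81647
γ₂ = 4.81647 − 3 ≈ 1.8165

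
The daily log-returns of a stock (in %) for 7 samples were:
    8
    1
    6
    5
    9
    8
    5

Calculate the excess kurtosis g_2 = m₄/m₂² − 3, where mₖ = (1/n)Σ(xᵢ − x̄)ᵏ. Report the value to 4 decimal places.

x̄ = 6.0000
Σ(xᵢ − x̄)² = 44.0000 ⇒ m₂ = 6.28571
Σ(xᵢ − x̄)⁴ = 740.0000 ⇒ m₄ = 105.71429
m₂² = 39.51020
g_2 = m₄/m₂² − 3 = 2.67562 − 3 ≈ -0.3244

-0.3244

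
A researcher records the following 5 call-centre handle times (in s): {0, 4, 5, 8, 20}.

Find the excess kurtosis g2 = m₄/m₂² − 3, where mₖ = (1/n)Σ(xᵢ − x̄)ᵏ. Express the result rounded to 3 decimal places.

x̄ = 7.4000
Σ(xᵢ − x̄)² = 231.2000 ⇒ m₂ = 46.24000
Σ(xᵢ − x̄)⁴ = 28370.3360 ⇒ m₄ = 5674.06720
m₂² = 2138.13760
g2 = m₄/m₂² − 3 = 2.65374 − 3 ≈ -0.346

-0.346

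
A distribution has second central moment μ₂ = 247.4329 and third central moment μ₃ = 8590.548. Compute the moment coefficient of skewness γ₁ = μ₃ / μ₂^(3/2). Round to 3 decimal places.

2.207

σ = √μ₂ = √247.4329 = 15.73000
σ³ = μ₂^(3/2) = 3892.11952
γ₁ = μ₃/σ³ = 8590.548 / 3892.11952 ≈ 2.207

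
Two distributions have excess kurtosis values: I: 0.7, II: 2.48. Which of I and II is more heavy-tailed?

II

Higher excess kurtosis ⇒ heavier tails relative to the normal distribution.
0.7 vs 2.48: the larger is 2.48, so II has heavier tails.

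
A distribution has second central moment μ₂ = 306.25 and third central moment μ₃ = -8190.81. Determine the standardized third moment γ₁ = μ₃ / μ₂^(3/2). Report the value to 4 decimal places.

σ = √μ₂ = √306.25 = 17.50000
σ³ = μ₂^(3/2) = 5359.37500
γ₁ = μ₃/σ³ = -8190.81 / 5359.37500 ≈ -1.5283

-1.5283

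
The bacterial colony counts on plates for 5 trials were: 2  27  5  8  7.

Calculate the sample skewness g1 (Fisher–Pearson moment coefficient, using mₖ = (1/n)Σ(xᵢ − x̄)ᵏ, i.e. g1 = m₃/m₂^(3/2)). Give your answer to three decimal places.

1.295

x̄ = (2 + 27 + 5 + 8 + 7) / 5 = 9.8000
deviations (xᵢ − x̄): -7.8000, 17.2000, -4.8000, -1.8000, -2.8000
Σ(xᵢ − x̄)² = 390.8000 ⇒ m₂ = 390.8000/5 = 78.16000
Σ(xᵢ − x̄)³ = 4475.5200 ⇒ m₃ = 4475.5200/5 = 895.10400
m₂^(3/2) = 78.16000^(1.5) = 690.99806
g1 = m₃ / m₂^(3/2) = 895.10400 / 690.99806 ≈ 1.295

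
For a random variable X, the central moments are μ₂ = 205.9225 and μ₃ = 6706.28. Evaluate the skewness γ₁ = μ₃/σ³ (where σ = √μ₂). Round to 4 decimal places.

2.2695

σ = √μ₂ = √205.9225 = 14.35000
σ³ = μ₂^(3/2) = 2954.98788
γ₁ = μ₃/σ³ = 6706.28 / 2954.98788 ≈ 2.2695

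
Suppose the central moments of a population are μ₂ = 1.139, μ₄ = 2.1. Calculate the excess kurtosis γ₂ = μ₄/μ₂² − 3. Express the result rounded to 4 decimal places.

μ₂² = 1.139² = 1.29732
μ₄/μ₂² = 2.1 / 1.29732 = 1.61872
γ₂ = 1.61872 − 3 ≈ -1.3813

-1.3813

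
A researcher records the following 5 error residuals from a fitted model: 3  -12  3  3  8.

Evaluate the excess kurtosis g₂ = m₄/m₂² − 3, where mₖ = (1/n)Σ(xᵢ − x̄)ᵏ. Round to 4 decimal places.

x̄ = 1.0000
Σ(xᵢ − x̄)² = 230.0000 ⇒ m₂ = 46.00000
Σ(xᵢ − x̄)⁴ = 31010.0000 ⇒ m₄ = 6202.00000
m₂² = 2116.00000
g₂ = m₄/m₂² − 3 = 2.93100 − 3 ≈ -0.0690

-0.0690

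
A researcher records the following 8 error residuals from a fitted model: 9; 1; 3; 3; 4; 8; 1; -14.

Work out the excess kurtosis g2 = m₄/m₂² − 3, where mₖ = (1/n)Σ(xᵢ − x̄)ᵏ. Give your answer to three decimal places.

1.438

x̄ = 1.8750
Σ(xᵢ − x̄)² = 348.8750 ⇒ m₂ = 43.60938
Σ(xᵢ − x̄)⁴ = 67521.2129 ⇒ m₄ = 8440.15161
m₂² = 1901.77759
g2 = m₄/m₂² − 3 = 4.43803 − 3 ≈ 1.438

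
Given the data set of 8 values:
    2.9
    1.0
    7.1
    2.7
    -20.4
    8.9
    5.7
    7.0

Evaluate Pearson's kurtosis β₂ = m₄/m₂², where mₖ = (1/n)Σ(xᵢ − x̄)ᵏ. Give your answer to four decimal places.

x̄ = 1.8625
Σ(xᵢ − x̄)² = 616.2187 ⇒ m₂ = 77.02734
Σ(xᵢ − x̄)⁴ = 249759.1565 ⇒ m₄ = 31219.89457
m₂² = 5933.21169
β₂ = m₄/m₂² = 31219.89457 / 5933.21169 ≈ 5.2619

5.2619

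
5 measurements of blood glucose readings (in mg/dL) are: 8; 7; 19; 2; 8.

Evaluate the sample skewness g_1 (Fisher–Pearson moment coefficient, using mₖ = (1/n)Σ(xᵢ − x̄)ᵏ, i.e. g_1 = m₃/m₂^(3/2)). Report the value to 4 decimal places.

x̄ = (8 + 7 + 19 + 2 + 8) / 5 = 8.8000
deviations (xᵢ − x̄): -0.8000, -1.8000, 10.2000, -6.8000, -0.8000
Σ(xᵢ − x̄)² = 154.8000 ⇒ m₂ = 154.8000/5 = 30.96000
Σ(xᵢ − x̄)³ = 739.9200 ⇒ m₃ = 739.9200/5 = 147.98400
m₂^(3/2) = 30.96000^(1.5) = 172.26674
g_1 = m₃ / m₂^(3/2) = 147.98400 / 172.26674 ≈ 0.8590

0.8590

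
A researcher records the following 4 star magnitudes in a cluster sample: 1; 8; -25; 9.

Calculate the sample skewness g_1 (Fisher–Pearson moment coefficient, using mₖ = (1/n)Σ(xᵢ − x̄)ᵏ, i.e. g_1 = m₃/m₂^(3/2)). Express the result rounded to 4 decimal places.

-0.9931

x̄ = (1 + 8 - 25 + 9) / 4 = -1.7500
deviations (xᵢ − x̄): 2.7500, 9.7500, -23.2500, 10.7500
Σ(xᵢ − x̄)² = 758.7500 ⇒ m₂ = 758.7500/4 = 189.68750
Σ(xᵢ − x̄)³ = -10378.1250 ⇒ m₃ = -10378.1250/4 = -2594.53125
m₂^(3/2) = 189.68750^(1.5) = 2612.51065
g_1 = m₃ / m₂^(3/2) = -2594.53125 / 2612.51065 ≈ -0.9931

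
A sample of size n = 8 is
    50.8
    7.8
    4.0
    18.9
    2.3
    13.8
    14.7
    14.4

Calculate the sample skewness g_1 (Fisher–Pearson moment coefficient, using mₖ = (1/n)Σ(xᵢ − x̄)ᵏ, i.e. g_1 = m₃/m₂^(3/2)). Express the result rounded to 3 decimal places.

1.641

x̄ = (50.8 + 7.8 + 4.0 + 18.9 + 2.3 + 13.8 + 14.7 + 14.4) / 8 = 15.8375
deviations (xᵢ − x̄): 34.9625, -8.0375, -11.8375, 3.0625, -13.5375, -2.0375, -1.1375, -1.4375
Σ(xᵢ − x̄)² = 1627.2587 ⇒ m₂ = 1627.2587/8 = 203.40734
Σ(xᵢ − x̄)³ = 38094.2420 ⇒ m₃ = 38094.2420/8 = 4761.78025
m₂^(3/2) = 203.40734^(1.5) = 2901.01479
g_1 = m₃ / m₂^(3/2) = 4761.78025 / 2901.01479 ≈ 1.641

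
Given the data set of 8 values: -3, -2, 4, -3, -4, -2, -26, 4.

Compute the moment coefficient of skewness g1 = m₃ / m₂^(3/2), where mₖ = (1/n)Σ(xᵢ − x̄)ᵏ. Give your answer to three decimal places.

-1.751

x̄ = (-3 - 2 + 4 - 3 - 4 - 2 - 26 + 4) / 8 = -4.0000
deviations (xᵢ − x̄): 1.0000, 2.0000, 8.0000, 1.0000, 0.0000, 2.0000, -22.0000, 8.0000
Σ(xᵢ − x̄)² = 622.0000 ⇒ m₂ = 622.0000/8 = 77.75000
Σ(xᵢ − x̄)³ = -9606.0000 ⇒ m₃ = -9606.0000/8 = -1200.75000
m₂^(3/2) = 77.75000^(1.5) = 685.56809
g1 = m₃ / m₂^(3/2) = -1200.75000 / 685.56809 ≈ -1.751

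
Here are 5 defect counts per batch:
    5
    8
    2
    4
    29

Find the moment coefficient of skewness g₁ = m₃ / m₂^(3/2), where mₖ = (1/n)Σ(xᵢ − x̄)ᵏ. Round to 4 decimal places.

x̄ = (5 + 8 + 2 + 4 + 29) / 5 = 9.6000
deviations (xᵢ − x̄): -4.6000, -1.6000, -7.6000, -5.6000, 19.4000
Σ(xᵢ − x̄)² = 489.2000 ⇒ m₂ = 489.2000/5 = 97.84000
Σ(xᵢ − x̄)³ = 6585.3600 ⇒ m₃ = 6585.3600/5 = 1317.07200
m₂^(3/2) = 97.84000^(1.5) = 967.77560
g₁ = m₃ / m₂^(3/2) = 1317.07200 / 967.77560 ≈ 1.3609

1.3609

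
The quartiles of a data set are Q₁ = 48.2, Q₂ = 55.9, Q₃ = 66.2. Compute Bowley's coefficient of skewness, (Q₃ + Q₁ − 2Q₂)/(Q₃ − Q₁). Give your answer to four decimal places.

numerator: Q₃ + Q₁ − 2Q₂ = 66.2 + 48.2 − 2×55.9 = 2.6000
denominator: Q₃ − Q₁ = 66.2 − 48.2 = 18.0000
Bowley skewness = 2.6000 / 18.0000 ≈ 0.1444

0.1444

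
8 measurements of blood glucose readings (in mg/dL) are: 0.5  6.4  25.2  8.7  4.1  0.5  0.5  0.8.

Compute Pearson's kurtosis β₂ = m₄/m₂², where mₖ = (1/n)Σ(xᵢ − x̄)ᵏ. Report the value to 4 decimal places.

x̄ = 5.8375
Σ(xᵢ − x̄)² = 497.2788 ⇒ m₂ = 62.15984
Σ(xᵢ − x̄)⁴ = 143709.9828 ⇒ m₄ = 17963.74785
m₂² = 3863.84618
β₂ = m₄/m₂² = 17963.74785 / 3863.84618 ≈ 4.6492

4.6492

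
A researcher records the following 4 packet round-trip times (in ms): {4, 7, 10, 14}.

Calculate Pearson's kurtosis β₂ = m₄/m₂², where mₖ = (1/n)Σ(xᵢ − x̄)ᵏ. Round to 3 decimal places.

x̄ = 8.7500
Σ(xᵢ − x̄)² = 54.7500 ⇒ m₂ = 13.68750
Σ(xᵢ − x̄)⁴ = 1280.5781 ⇒ m₄ = 320.14453
m₂² = 187.34766
β₂ = m₄/m₂² = 320.14453 / 187.34766 ≈ 1.709

1.709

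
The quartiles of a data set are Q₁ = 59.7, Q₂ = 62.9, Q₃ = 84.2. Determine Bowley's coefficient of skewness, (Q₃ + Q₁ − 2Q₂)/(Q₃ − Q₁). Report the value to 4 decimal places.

0.7388

numerator: Q₃ + Q₁ − 2Q₂ = 84.2 + 59.7 − 2×62.9 = 18.1000
denominator: Q₃ − Q₁ = 84.2 − 59.7 = 24.5000
Bowley skewness = 18.1000 / 24.5000 ≈ 0.7388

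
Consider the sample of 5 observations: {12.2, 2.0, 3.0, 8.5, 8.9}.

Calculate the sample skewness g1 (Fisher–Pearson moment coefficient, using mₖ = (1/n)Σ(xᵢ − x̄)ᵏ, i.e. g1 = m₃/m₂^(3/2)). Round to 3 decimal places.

-0.072

x̄ = (12.2 + 2.0 + 3.0 + 8.5 + 8.9) / 5 = 6.9200
deviations (xᵢ − x̄): 5.2800, -4.9200, -3.9200, 1.5800, 1.9800
Σ(xᵢ − x̄)² = 73.8680 ⇒ m₂ = 73.8680/5 = 14.77360
Σ(xᵢ − x̄)³ = -20.4271 ⇒ m₃ = -20.4271/5 = -4.08542
m₂^(3/2) = 14.77360^(1.5) = 56.78446
g1 = m₃ / m₂^(3/2) = -4.08542 / 56.78446 ≈ -0.072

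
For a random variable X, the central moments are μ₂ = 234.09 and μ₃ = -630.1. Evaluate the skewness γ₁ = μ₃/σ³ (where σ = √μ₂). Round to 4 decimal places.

-0.1759

σ = √μ₂ = √234.09 = 15.30000
σ³ = μ₂^(3/2) = 3581.57700
γ₁ = μ₃/σ³ = -630.1 / 3581.57700 ≈ -0.1759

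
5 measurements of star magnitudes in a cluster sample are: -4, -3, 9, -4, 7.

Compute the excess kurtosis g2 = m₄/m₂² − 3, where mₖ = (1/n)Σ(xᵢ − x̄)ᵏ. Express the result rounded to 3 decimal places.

-1.748

x̄ = 1.0000
Σ(xᵢ − x̄)² = 166.0000 ⇒ m₂ = 33.20000
Σ(xᵢ − x̄)⁴ = 6898.0000 ⇒ m₄ = 1379.60000
m₂² = 1102.24000
g2 = m₄/m₂² − 3 = 1.25163 − 3 ≈ -1.748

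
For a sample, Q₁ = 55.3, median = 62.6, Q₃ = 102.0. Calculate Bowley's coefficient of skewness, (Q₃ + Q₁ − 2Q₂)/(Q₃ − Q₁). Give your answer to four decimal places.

0.6874

numerator: Q₃ + Q₁ − 2Q₂ = 102.0 + 55.3 − 2×62.6 = 32.1000
denominator: Q₃ − Q₁ = 102.0 − 55.3 = 46.7000
Bowley skewness = 32.1000 / 46.7000 ≈ 0.6874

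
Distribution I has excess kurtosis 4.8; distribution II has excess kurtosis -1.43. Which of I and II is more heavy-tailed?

I

Higher excess kurtosis ⇒ heavier tails relative to the normal distribution.
4.8 vs -1.43: the larger is 4.8, so I has heavier tails. (I is leptokurtic — heavier-than-normal tails; the other is platykurtic.)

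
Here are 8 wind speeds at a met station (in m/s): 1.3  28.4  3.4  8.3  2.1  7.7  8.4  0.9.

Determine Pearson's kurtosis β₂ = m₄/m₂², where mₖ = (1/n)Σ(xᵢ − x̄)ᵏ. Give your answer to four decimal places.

x̄ = 7.5625
Σ(xᵢ − x̄)² = 566.2388 ⇒ m₂ = 70.77984
Σ(xᵢ − x̄)⁴ = 193230.7116 ⇒ m₄ = 24153.83895
m₂² = 5009.78628
β₂ = m₄/m₂² = 24153.83895 / 5009.78628 ≈ 4.8213

4.8213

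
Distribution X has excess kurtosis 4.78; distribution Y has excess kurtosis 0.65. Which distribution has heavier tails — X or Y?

X

Higher excess kurtosis ⇒ heavier tails relative to the normal distribution.
4.78 vs 0.65: the larger is 4.78, so X has heavier tails.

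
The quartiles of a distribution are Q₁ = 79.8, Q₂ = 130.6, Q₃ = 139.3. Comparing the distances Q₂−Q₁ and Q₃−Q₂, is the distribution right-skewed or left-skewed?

left-skewed

Q₂ − Q₁ = 50.8;  Q₃ − Q₂ = 8.7
Q₂ − Q₁ > Q₃ − Q₂ ⇒ the lower half is more spread out ⇒ left-skewed.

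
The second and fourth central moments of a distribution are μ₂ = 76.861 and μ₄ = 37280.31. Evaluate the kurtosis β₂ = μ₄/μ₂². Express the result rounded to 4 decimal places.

μ₂² = 76.861² = 5907.61332
μ₄/μ₂² = 37280.31 / 5907.61332 = 6.31055
β₂ ≈ 6.3106

6.3106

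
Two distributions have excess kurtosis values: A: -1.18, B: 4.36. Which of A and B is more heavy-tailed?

B

Higher excess kurtosis ⇒ heavier tails relative to the normal distribution.
-1.18 vs 4.36: the larger is 4.36, so B has heavier tails. (B is leptokurtic — heavier-than-normal tails; the other is platykurtic.)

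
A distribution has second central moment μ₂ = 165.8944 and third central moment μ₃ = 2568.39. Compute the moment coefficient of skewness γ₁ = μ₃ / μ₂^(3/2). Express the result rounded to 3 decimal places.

1.202

σ = √μ₂ = √165.8944 = 12.88000
σ³ = μ₂^(3/2) = 2136.71987
γ₁ = μ₃/σ³ = 2568.39 / 2136.71987 ≈ 1.202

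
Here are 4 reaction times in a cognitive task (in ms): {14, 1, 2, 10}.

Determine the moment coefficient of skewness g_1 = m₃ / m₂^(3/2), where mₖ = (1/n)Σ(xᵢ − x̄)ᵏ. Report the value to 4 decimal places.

0.1826

x̄ = (14 + 1 + 2 + 10) / 4 = 6.7500
deviations (xᵢ − x̄): 7.2500, -5.7500, -4.7500, 3.2500
Σ(xᵢ − x̄)² = 118.7500 ⇒ m₂ = 118.7500/4 = 29.68750
Σ(xᵢ − x̄)³ = 118.1250 ⇒ m₃ = 118.1250/4 = 29.53125
m₂^(3/2) = 29.68750^(1.5) = 161.75602
g_1 = m₃ / m₂^(3/2) = 29.53125 / 161.75602 ≈ 0.1826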